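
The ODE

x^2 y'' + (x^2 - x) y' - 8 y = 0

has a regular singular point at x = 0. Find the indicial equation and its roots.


Divide by x^2 to reach normal form y'' + P_1(x) y' + P_2(x) y = 0 with P_1(x) = 1 - 1/x and P_2(x) = -8/x^2.
x = 0 is a singular point because the y'-coefficient 1 - 1/x has a pole at x = 0 and the y-coefficient -8/x^2 has a pole at x = 0.
It is a regular singular point because x P_1(x) = p(x) = x - 1 and x^2 P_2(x) = q(x) = -8 are polynomials, hence analytic at x = 0.
p(0) = -1,  q(0) = -8.
Indicial equation: r(r-1) + p(0) r + q(0) = 0, i.e. r^2 + (p(0) - 1) r + q(0) = 0, i.e. r^2 - 2 r - 8 = 0.
Discriminant: (-2)^2 - 4(-8) = 36, so r = (2 ± 6)/2.
Solving: r_1 = 4, r_2 = -2.

indicial: r^2 - 2 r - 8 = 0; roots r_1 = 4, r_2 = -2


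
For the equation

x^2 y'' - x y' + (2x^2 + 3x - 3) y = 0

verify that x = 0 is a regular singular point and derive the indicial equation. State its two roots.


Divide by x^2 to reach normal form y'' + P_1(x) y' + P_2(x) y = 0 with P_1(x) = -1/x and P_2(x) = 2 + 3/x - 3/x^2.
x = 0 is a singular point because the y'-coefficient -1/x has a pole at x = 0 and the y-coefficient 2 + 3/x - 3/x^2 has a pole at x = 0.
It is a regular singular point because x P_1(x) = p(x) = -1 and x^2 P_2(x) = q(x) = 2x^2 + 3x - 3 are polynomials, hence analytic at x = 0.
p(0) = -1,  q(0) = -3.
Indicial equation: r(r-1) + p(0) r + q(0) = 0, i.e. r^2 + (p(0) - 1) r + q(0) = 0, i.e. r^2 - 2 r - 3 = 0.
Discriminant: (-2)^2 - 4(-3) = 16, so r = (2 ± 4)/2.
Solving: r_1 = 3, r_2 = -1.

indicial: r^2 - 2 r - 3 = 0; roots r_1 = 3, r_2 = -1


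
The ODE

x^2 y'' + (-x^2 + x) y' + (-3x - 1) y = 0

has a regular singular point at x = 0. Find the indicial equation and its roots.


Divide by x^2 to reach normal form y'' + P_1(x) y' + P_2(x) y = 0 with P_1(x) = -1 + 1/x and P_2(x) = -3/x - 1/x^2.
x = 0 is a singular point because the y'-coefficient -1 + 1/x has a pole at x = 0 and the y-coefficient -3/x - 1/x^2 has a pole at x = 0.
It is a regular singular point because x P_1(x) = p(x) = 1 - x and x^2 P_2(x) = q(x) = -3x - 1 are polynomials, hence analytic at x = 0.
p(0) = 1,  q(0) = -1.
Indicial equation: r(r-1) + p(0) r + q(0) = 0, i.e. r^2 + (p(0) - 1) r + q(0) = 0, i.e. r^2 - 1 = 0.
Discriminant: (0)^2 - 4(-1) = 4, so r = (0 ± 2)/2.
Solving: r_1 = 1, r_2 = -1.

indicial: r^2 - 1 = 0; roots r_1 = 1, r_2 = -1


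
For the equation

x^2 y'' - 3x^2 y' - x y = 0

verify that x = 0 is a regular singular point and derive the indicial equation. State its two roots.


Divide by x^2 to reach normal form y'' + P_1(x) y' + P_2(x) y = 0 with P_1(x) = -3 and P_2(x) = -1/x.
x = 0 is a singular point because the y-coefficient -1/x has a pole at x = 0.
It is a regular singular point because x P_1(x) = p(x) = -3x and x^2 P_2(x) = q(x) = -x are polynomials, hence analytic at x = 0.
p(0) = 0,  q(0) = 0.
Indicial equation: r(r-1) + p(0) r + q(0) = 0, i.e. r^2 + (p(0) - 1) r + q(0) = 0, i.e. r^2 - 1 r = 0.
Discriminant: (-1)^2 - 4(0) = 1, so r = (1 ± 1)/2.
Solving: r_1 = 1, r_2 = 0.

indicial: r^2 - 1 r = 0; roots r_1 = 1, r_2 = 0


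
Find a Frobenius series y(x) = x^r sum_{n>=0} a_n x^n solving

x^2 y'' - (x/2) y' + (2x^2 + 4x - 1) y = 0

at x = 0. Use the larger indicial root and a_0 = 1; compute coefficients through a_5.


Write in Frobenius form y'' + (p(x)/x) y' + (q(x)/x^2) y = 0:
  p(x) = -1/2,  q(x) = 2x^2 + 4x - 1.
Indicial equation: r(r-1) + (-1/2) r + (-1) = 0 -> roots r_1 = 2, r_2 = -1/2.
Take r = r_1 = 2. Let y(x) = x^r sum_{n>=0} a_n x^n with a_0 = 1.
Substitute y = x^r sum a_n x^n and match x^{r+n}. The recurrence is
  D(n) a_n + 4 a_{n-1} + 2 a_{n-2} = 0,  where D(n) = (r+n)(r+n-1) + (-1/2)(r+n) + (-1).
  a_n = [-4 a_{n-1} - 2 a_{n-2}] / D(n).
Since the indicial polynomial factors as (r - r_1)(r - r_2), D(n) = (r_1 + n - r_1)(r_1 + n - r_2) = n(n + 5/2).
Evaluating step by step (a_0 = 1):
  n = 1: D(1) = 1(1 + 5/2) = 7/2; numerator = -4(1) = -4; a_1 = (-4)/(7/2) = -8/7
  n = 2: D(2) = 2(2 + 5/2) = 9; numerator = -4(-8/7) - 2(1) = 18/7; a_2 = (18/7)/(9) = 2/7
  n = 3: D(3) = 3(3 + 5/2) = 33/2; numerator = -4(2/7) - 2(-8/7) = 8/7; a_3 = (8/7)/(33/2) = 16/231
  n = 4: D(4) = 4(4 + 5/2) = 26; numerator = -4(16/231) - 2(2/7) = -28/33; a_4 = (-28/33)/(26) = -14/429
  n = 5: D(5) = 5(5 + 5/2) = 75/2; numerator = -4(-14/429) - 2(16/231) = -8/1001; a_5 = (-8/1001)/(75/2) = -16/75075

r = 2; a_0 = 1; a_1 = -8/7; a_2 = 2/7; a_3 = 16/231; a_4 = -14/429; a_5 = -16/75075


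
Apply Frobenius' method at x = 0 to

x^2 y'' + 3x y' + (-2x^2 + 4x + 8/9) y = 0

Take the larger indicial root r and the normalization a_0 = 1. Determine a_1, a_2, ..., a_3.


Write in Frobenius form y'' + (p(x)/x) y' + (q(x)/x^2) y = 0:
  p(x) = 3,  q(x) = -2x^2 + 4x + 8/9.
Indicial equation: r(r-1) + (3) r + (8/9) = 0 -> roots r_1 = -2/3, r_2 = -4/3.
Take r = r_1 = -2/3. Let y(x) = x^r sum_{n>=0} a_n x^n with a_0 = 1.
Substitute y = x^r sum a_n x^n and match x^{r+n}. The recurrence is
  D(n) a_n + 4 a_{n-1} - 2 a_{n-2} = 0,  where D(n) = (r+n)(r+n-1) + (3)(r+n) + (8/9).
  a_n = [-4 a_{n-1} + 2 a_{n-2}] / D(n).
Since the indicial polynomial factors as (r - r_1)(r - r_2), D(n) = (r_1 + n - r_1)(r_1 + n - r_2) = n(n + 2/3).
Evaluating step by step (a_0 = 1):
  n = 1: D(1) = 1(1 + 2/3) = 5/3; numerator = -4(1) = -4; a_1 = (-4)/(5/3) = -12/5
  n = 2: D(2) = 2(2 + 2/3) = 16/3; numerator = -4(-12/5) + 2(1) = 58/5; a_2 = (58/5)/(16/3) = 87/40
  n = 3: D(3) = 3(3 + 2/3) = 11; numerator = -4(87/40) + 2(-12/5) = -27/2; a_3 = (-27/2)/(11) = -27/22

r = -2/3; a_0 = 1; a_1 = -12/5; a_2 = 87/40; a_3 = -27/22


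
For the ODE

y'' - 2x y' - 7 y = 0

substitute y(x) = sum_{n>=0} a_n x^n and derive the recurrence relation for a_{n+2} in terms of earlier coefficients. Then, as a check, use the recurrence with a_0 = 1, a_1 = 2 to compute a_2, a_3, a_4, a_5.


Substitute y = sum_n a_n x^n.
y''(x) has coefficient (n+2)(n+1) a_{n+2} at x^n;
-2 x y'(x) has coefficient -2 n a_n at x^n (shift);
-7 y(x) has coefficient -7 a_n at x^n.
Matching x^n: (n+2)(n+1) a_{n+2} + (-2n - 7) a_n = 0.
Thus a_{n+2} = (2n + 7) / ((n+1)(n+2)) * a_n.

Check with a_0 = 1, a_1 = 2 (apply the recurrence for n = 0, 1, 2, 3): a_0 = 1, a_1 = 2, a_2 = 7/2, a_3 = 3, a_4 = 77/24, a_5 = 39/20.

a_(n+2) = (2n + 7) / ((n+1)(n+2)) * a_n; check: a_0 = 1, a_1 = 2, a_2 = 7/2, a_3 = 3, a_4 = 77/24, a_5 = 39/20


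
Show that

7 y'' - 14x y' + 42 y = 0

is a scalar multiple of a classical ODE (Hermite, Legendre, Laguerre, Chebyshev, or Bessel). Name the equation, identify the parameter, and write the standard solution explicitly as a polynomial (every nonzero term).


All three coefficients share the factor 7; dividing through by 7 gives  y'' - 2x y' + 6 y = 0.
This matches the Hermite equation y'' - 2x y' + 2n y = 0 with 2n = 6, so n = 3; the polynomial solution is H_3(x).
With y = sum_k a_k x^k, matching x^k gives (k+2)(k+1) a_{k+2} = 2(k - n) a_k = 2(k - 3) a_k. The right side vanishes at k = 3, so the series with the parity of 3 terminates at degree 3.
Standard normalization: leading coefficient of H_n is 2^n, so a_3 = 2^3 = 8. Work downward with a_k = (k+1)(k+2) a_{k+2} / (2(k - n)):
  a_1 = (2)(3)(8) / (2(1 - 3)) = 48/(-4) = -12
Hence H_3(x) = 8 x^3 - 12 x.

H_3(x); series = 8 x^3 - 12 x


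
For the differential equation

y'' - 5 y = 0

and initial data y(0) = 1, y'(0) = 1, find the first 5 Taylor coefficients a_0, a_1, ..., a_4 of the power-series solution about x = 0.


Ansatz: y(x) = sum_{n>=0} a_n x^n, so y'(x) = sum_{n>=1} n a_n x^(n-1) and y''(x) = sum_{n>=2} n(n-1) a_n x^(n-2).
Substitute into P(x) y'' + Q(x) y' + R(x) y = 0 with P(x) = 1, Q(x) = 0, R(x) = -5, and match powers of x.
Initial conditions: a_0 = 1, a_1 = 1.
Setting the coefficient of each power of x to zero and solving order by order (substituting the coefficients already found):
  x^0: 2 a_2 - 5 a_0 = 0  ->  2 a_2 = 5 a_0 = 5  ->  a_2 = 5/2
  x^1: 6 a_3 - 5 a_1 = 0  ->  6 a_3 = 5 a_1 = 5  ->  a_3 = 5/6
  x^2: 12 a_4 - 5 a_2 = 0  ->  12 a_4 = 5 a_2 = 25/2  ->  a_4 = 25/24
Truncated series: y(x) = 1 + x + (5/2) x^2 + (5/6) x^3 + (25/24) x^4 + O(x^5).

a_0 = 1; a_1 = 1; a_2 = 5/2; a_3 = 5/6; a_4 = 25/24


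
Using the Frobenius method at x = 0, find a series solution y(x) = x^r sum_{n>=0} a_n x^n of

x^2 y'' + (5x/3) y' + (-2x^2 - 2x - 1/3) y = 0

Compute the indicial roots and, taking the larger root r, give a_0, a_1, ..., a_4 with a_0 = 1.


Write in Frobenius form y'' + (p(x)/x) y' + (q(x)/x^2) y = 0:
  p(x) = 5/3,  q(x) = -2x^2 - 2x - 1/3.
Indicial equation: r(r-1) + (5/3) r + (-1/3) = 0 -> roots r_1 = 1/3, r_2 = -1.
Take r = r_1 = 1/3. Let y(x) = x^r sum_{n>=0} a_n x^n with a_0 = 1.
Substitute y = x^r sum a_n x^n and match x^{r+n}. The recurrence is
  D(n) a_n - 2 a_{n-1} - 2 a_{n-2} = 0,  where D(n) = (r+n)(r+n-1) + (5/3)(r+n) + (-1/3).
  a_n = [2 a_{n-1} + 2 a_{n-2}] / D(n).
Since the indicial polynomial factors as (r - r_1)(r - r_2), D(n) = (r_1 + n - r_1)(r_1 + n - r_2) = n(n + 4/3).
Evaluating step by step (a_0 = 1):
  n = 1: D(1) = 1(1 + 4/3) = 7/3; numerator = 2(1) = 2; a_1 = (2)/(7/3) = 6/7
  n = 2: D(2) = 2(2 + 4/3) = 20/3; numerator = 2(6/7) + 2(1) = 26/7; a_2 = (26/7)/(20/3) = 39/70
  n = 3: D(3) = 3(3 + 4/3) = 13; numerator = 2(39/70) + 2(6/7) = 99/35; a_3 = (99/35)/(13) = 99/455
  n = 4: D(4) = 4(4 + 4/3) = 64/3; numerator = 2(99/455) + 2(39/70) = 141/91; a_4 = (141/91)/(64/3) = 423/5824

r = 1/3; a_0 = 1; a_1 = 6/7; a_2 = 39/70; a_3 = 99/455; a_4 = 423/5824


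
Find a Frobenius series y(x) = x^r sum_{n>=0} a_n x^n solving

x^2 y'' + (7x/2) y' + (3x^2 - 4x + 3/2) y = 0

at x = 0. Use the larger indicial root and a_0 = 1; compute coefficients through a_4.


Write in Frobenius form y'' + (p(x)/x) y' + (q(x)/x^2) y = 0:
  p(x) = 7/2,  q(x) = 3x^2 - 4x + 3/2.
Indicial equation: r(r-1) + (7/2) r + (3/2) = 0 -> roots r_1 = -1, r_2 = -3/2.
Take r = r_1 = -1. Let y(x) = x^r sum_{n>=0} a_n x^n with a_0 = 1.
Substitute y = x^r sum a_n x^n and match x^{r+n}. The recurrence is
  D(n) a_n - 4 a_{n-1} + 3 a_{n-2} = 0,  where D(n) = (r+n)(r+n-1) + (7/2)(r+n) + (3/2).
  a_n = [4 a_{n-1} - 3 a_{n-2}] / D(n).
Since the indicial polynomial factors as (r - r_1)(r - r_2), D(n) = (r_1 + n - r_1)(r_1 + n - r_2) = n(n + 1/2).
Evaluating step by step (a_0 = 1):
  n = 1: D(1) = 1(1 + 1/2) = 3/2; numerator = 4(1) = 4; a_1 = (4)/(3/2) = 8/3
  n = 2: D(2) = 2(2 + 1/2) = 5; numerator = 4(8/3) - 3(1) = 23/3; a_2 = (23/3)/(5) = 23/15
  n = 3: D(3) = 3(3 + 1/2) = 21/2; numerator = 4(23/15) - 3(8/3) = -28/15; a_3 = (-28/15)/(21/2) = -8/45
  n = 4: D(4) = 4(4 + 1/2) = 18; numerator = 4(-8/45) - 3(23/15) = -239/45; a_4 = (-239/45)/(18) = -239/810

r = -1; a_0 = 1; a_1 = 8/3; a_2 = 23/15; a_3 = -8/45; a_4 = -239/810


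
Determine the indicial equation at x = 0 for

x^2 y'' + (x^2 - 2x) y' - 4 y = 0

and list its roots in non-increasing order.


Divide by x^2 to reach normal form y'' + P_1(x) y' + P_2(x) y = 0 with P_1(x) = 1 - 2/x and P_2(x) = -4/x^2.
x = 0 is a singular point because the y'-coefficient 1 - 2/x has a pole at x = 0 and the y-coefficient -4/x^2 has a pole at x = 0.
It is a regular singular point because x P_1(x) = p(x) = x - 2 and x^2 P_2(x) = q(x) = -4 are polynomials, hence analytic at x = 0.
p(0) = -2,  q(0) = -4.
Indicial equation: r(r-1) + p(0) r + q(0) = 0, i.e. r^2 + (p(0) - 1) r + q(0) = 0, i.e. r^2 - 3 r - 4 = 0.
Discriminant: (-3)^2 - 4(-4) = 25, so r = (3 ± 5)/2.
Solving: r_1 = 4, r_2 = -1.

indicial: r^2 - 3 r - 4 = 0; roots r_1 = 4, r_2 = -1


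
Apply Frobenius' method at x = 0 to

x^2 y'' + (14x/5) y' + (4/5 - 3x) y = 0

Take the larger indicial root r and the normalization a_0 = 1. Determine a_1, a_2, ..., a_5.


Write in Frobenius form y'' + (p(x)/x) y' + (q(x)/x^2) y = 0:
  p(x) = 14/5,  q(x) = 4/5 - 3x.
Indicial equation: r(r-1) + (14/5) r + (4/5) = 0 -> roots r_1 = -4/5, r_2 = -1.
Take r = r_1 = -4/5. Let y(x) = x^r sum_{n>=0} a_n x^n with a_0 = 1.
Substitute y = x^r sum a_n x^n and match x^{r+n}. The recurrence is
  D(n) a_n - 3 a_{n-1} = 0,  where D(n) = (r+n)(r+n-1) + (14/5)(r+n) + (4/5).
  a_n = 3 / D(n) * a_{n-1}.
Since the indicial polynomial factors as (r - r_1)(r - r_2), D(n) = (r_1 + n - r_1)(r_1 + n - r_2) = n(n + 1/5).
Evaluating step by step (a_0 = 1):
  n = 1: D(1) = 1(1 + 1/5) = 6/5; numerator = 3(1) = 3; a_1 = (3)/(6/5) = 5/2
  n = 2: D(2) = 2(2 + 1/5) = 22/5; numerator = 3(5/2) = 15/2; a_2 = (15/2)/(22/5) = 75/44
  n = 3: D(3) = 3(3 + 1/5) = 48/5; numerator = 3(75/44) = 225/44; a_3 = (225/44)/(48/5) = 375/704
  n = 4: D(4) = 4(4 + 1/5) = 84/5; numerator = 3(375/704) = 1125/704; a_4 = (1125/704)/(84/5) = 1875/19712
  n = 5: D(5) = 5(5 + 1/5) = 26; numerator = 3(1875/19712) = 5625/19712; a_5 = (5625/19712)/(26) = 5625/512512

r = -4/5; a_0 = 1; a_1 = 5/2; a_2 = 75/44; a_3 = 375/704; a_4 = 1875/19712; a_5 = 5625/512512


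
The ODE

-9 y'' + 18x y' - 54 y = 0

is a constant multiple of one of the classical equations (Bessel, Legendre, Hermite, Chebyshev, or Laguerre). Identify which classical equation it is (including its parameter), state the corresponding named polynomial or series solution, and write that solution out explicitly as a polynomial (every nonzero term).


All three coefficients share the factor -9; dividing through by -9 gives  y'' - 2x y' + 6 y = 0.
This matches the Hermite equation y'' - 2x y' + 2n y = 0 with 2n = 6, so n = 3; the polynomial solution is H_3(x).
With y = sum_k a_k x^k, matching x^k gives (k+2)(k+1) a_{k+2} = 2(k - n) a_k = 2(k - 3) a_k. The right side vanishes at k = 3, so the series with the parity of 3 terminates at degree 3.
Standard normalization: leading coefficient of H_n is 2^n, so a_3 = 2^3 = 8. Work downward with a_k = (k+1)(k+2) a_{k+2} / (2(k - n)):
  a_1 = (2)(3)(8) / (2(1 - 3)) = 48/(-4) = -12
Hence H_3(x) = 8 x^3 - 12 x.

H_3(x); series = 8 x^3 - 12 x


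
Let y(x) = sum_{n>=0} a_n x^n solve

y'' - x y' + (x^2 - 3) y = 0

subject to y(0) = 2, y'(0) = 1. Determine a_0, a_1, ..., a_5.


Ansatz: y(x) = sum_{n>=0} a_n x^n, so y'(x) = sum_{n>=1} n a_n x^(n-1) and y''(x) = sum_{n>=2} n(n-1) a_n x^(n-2).
Substitute into P(x) y'' + Q(x) y' + R(x) y = 0 with P(x) = 1, Q(x) = -x, R(x) = x^2 - 3, and match powers of x.
Initial conditions: a_0 = 2, a_1 = 1.
Setting the coefficient of each power of x to zero and solving order by order (substituting the coefficients already found):
  x^0: 2 a_2 - 3 a_0 = 0  ->  2 a_2 = 3 a_0 = 6  ->  a_2 = 3
  x^1: 6 a_3 - 4 a_1 = 0  ->  6 a_3 = 4 a_1 = 4  ->  a_3 = 2/3
  x^2: 12 a_4 - 5 a_2 + a_0 = 0  ->  12 a_4 = 5 a_2 - a_0 = 13  ->  a_4 = 13/12
  x^3: 20 a_5 - 6 a_3 + a_1 = 0  ->  20 a_5 = 6 a_3 - a_1 = 3  ->  a_5 = 3/20
Truncated series: y(x) = 2 + x + 3 x^2 + (2/3) x^3 + (13/12) x^4 + (3/20) x^5 + O(x^6).

a_0 = 2; a_1 = 1; a_2 = 3; a_3 = 2/3; a_4 = 13/12; a_5 = 3/20


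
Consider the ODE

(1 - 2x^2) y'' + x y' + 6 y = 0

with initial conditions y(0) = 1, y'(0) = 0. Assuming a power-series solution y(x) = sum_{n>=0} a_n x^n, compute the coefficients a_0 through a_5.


Ansatz: y(x) = sum_{n>=0} a_n x^n, so y'(x) = sum_{n>=1} n a_n x^(n-1) and y''(x) = sum_{n>=2} n(n-1) a_n x^(n-2).
Substitute into P(x) y'' + Q(x) y' + R(x) y = 0 with P(x) = 1 - 2x^2, Q(x) = x, R(x) = 6, and match powers of x.
Initial conditions: a_0 = 1, a_1 = 0.
Setting the coefficient of each power of x to zero and solving order by order (substituting the coefficients already found):
  x^0: 2 a_2 + 6 a_0 = 0  ->  2 a_2 = -6 a_0 = -6  ->  a_2 = -3
  x^1: 6 a_3 + 7 a_1 = 0  ->  6 a_3 = -7 a_1 = 0  ->  a_3 = 0
  x^2: 12 a_4 + 4 a_2 = 0  ->  12 a_4 = -4 a_2 = 12  ->  a_4 = 1
  x^3: 20 a_5 - 3 a_3 = 0  ->  20 a_5 = 3 a_3 = 0  ->  a_5 = 0
Truncated series: y(x) = 1 - 3 x^2 + x^4 + O(x^6).

a_0 = 1; a_1 = 0; a_2 = -3; a_3 = 0; a_4 = 1; a_5 = 0


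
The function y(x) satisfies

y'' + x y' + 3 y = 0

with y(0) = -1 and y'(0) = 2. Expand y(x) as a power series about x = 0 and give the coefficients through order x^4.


Ansatz: y(x) = sum_{n>=0} a_n x^n, so y'(x) = sum_{n>=1} n a_n x^(n-1) and y''(x) = sum_{n>=2} n(n-1) a_n x^(n-2).
Substitute into P(x) y'' + Q(x) y' + R(x) y = 0 with P(x) = 1, Q(x) = x, R(x) = 3, and match powers of x.
Initial conditions: a_0 = -1, a_1 = 2.
Setting the coefficient of each power of x to zero and solving order by order (substituting the coefficients already found):
  x^0: 2 a_2 + 3 a_0 = 0  ->  2 a_2 = -3 a_0 = 3  ->  a_2 = 3/2
  x^1: 6 a_3 + 4 a_1 = 0  ->  6 a_3 = -4 a_1 = -8  ->  a_3 = -4/3
  x^2: 12 a_4 + 5 a_2 = 0  ->  12 a_4 = -5 a_2 = -15/2  ->  a_4 = -5/8
Truncated series: y(x) = -1 + 2 x + (3/2) x^2 - (4/3) x^3 - (5/8) x^4 + O(x^5).

a_0 = -1; a_1 = 2; a_2 = 3/2; a_3 = -4/3; a_4 = -5/8


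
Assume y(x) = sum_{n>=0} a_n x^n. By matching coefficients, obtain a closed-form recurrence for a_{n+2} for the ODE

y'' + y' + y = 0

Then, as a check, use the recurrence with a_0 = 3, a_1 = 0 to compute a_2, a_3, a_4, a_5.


Substitute y = sum_n a_n x^n.
y''(x) has coefficient (n+2)(n+1) a_{n+2} at x^n;
y'(x) has coefficient (n+1) a_{n+1} at x^n;
y(x) has coefficient 1 a_n at x^n.
Matching x^n: (n+2)(n+1) a_{n+2} + (n+1) a_{n+1} + 1 a_n = 0.
Thus a_{n+2} = [-(n+1) a_{n+1} - 1 a_n] / ((n+1)(n+2)).

Check with a_0 = 3, a_1 = 0 (apply the recurrence for n = 0, 1, 2, 3): a_0 = 3, a_1 = 0, a_2 = -3/2, a_3 = 1/2, a_4 = 0, a_5 = -1/40.

a_(n+2) = [-(n+1) a_(n+1) - 1 a_n] / ((n+1)(n+2)); check: a_0 = 3, a_1 = 0, a_2 = -3/2, a_3 = 1/2, a_4 = 0, a_5 = -1/40


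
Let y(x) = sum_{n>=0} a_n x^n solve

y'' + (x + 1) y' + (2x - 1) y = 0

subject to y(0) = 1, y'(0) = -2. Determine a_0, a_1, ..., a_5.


Ansatz: y(x) = sum_{n>=0} a_n x^n, so y'(x) = sum_{n>=1} n a_n x^(n-1) and y''(x) = sum_{n>=2} n(n-1) a_n x^(n-2).
Substitute into P(x) y'' + Q(x) y' + R(x) y = 0 with P(x) = 1, Q(x) = x + 1, R(x) = 2x - 1, and match powers of x.
Initial conditions: a_0 = 1, a_1 = -2.
Setting the coefficient of each power of x to zero and solving order by order (substituting the coefficients already found):
  x^0: 2 a_2 + a_1 - a_0 = 0  ->  2 a_2 = -a_1 + a_0 = 3  ->  a_2 = 3/2
  x^1: 6 a_3 + 2 a_2 + 2 a_0 = 0  ->  6 a_3 = -2 a_2 - 2 a_0 = -5  ->  a_3 = -5/6
  x^2: 12 a_4 + 3 a_3 + a_2 + 2 a_1 = 0  ->  12 a_4 = -3 a_3 - a_2 - 2 a_1 = 5  ->  a_4 = 5/12
  x^3: 20 a_5 + 4 a_4 + 2 a_3 + 2 a_2 = 0  ->  20 a_5 = -4 a_4 - 2 a_3 - 2 a_2 = -3  ->  a_5 = -3/20
Truncated series: y(x) = 1 - 2 x + (3/2) x^2 - (5/6) x^3 + (5/12) x^4 - (3/20) x^5 + O(x^6).

a_0 = 1; a_1 = -2; a_2 = 3/2; a_3 = -5/6; a_4 = 5/12; a_5 = -3/20


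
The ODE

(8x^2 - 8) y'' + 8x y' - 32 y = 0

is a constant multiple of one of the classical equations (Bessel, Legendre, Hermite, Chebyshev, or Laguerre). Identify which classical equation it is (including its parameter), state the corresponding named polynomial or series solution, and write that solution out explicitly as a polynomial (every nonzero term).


All three coefficients share the factor -8; dividing through by -8 gives  (1 - x^2) y'' - x y' + 4 y = 0.
This matches the Chebyshev equation (1 - x^2) y'' - x y' + n^2 y = 0 (note the -x y' term, not -2x y') with n^2 = 4, so n = 2; the polynomial solution is T_2(x).
With y = sum_k a_k x^k, matching x^k gives (k+2)(k+1) a_{k+2} = (k^2 - n^2) a_k = (k - 2)(k + 2) a_k. The right side vanishes at k = 2, so the series with the parity of 2 terminates at degree 2.
Standard normalization: leading coefficient of T_n is 2^(n-1), so a_2 = 2^1 = 2. Work downward with a_k = (k+1)(k+2) a_{k+2} / ((k - 2)(k + 2)):
  a_0 = (1)(2)(2) / ((0 - 2)(0 + 2)) = 4/(-4) = -1
Hence T_2(x) = 2 x^2 - 1.

T_2(x); series = 2 x^2 - 1


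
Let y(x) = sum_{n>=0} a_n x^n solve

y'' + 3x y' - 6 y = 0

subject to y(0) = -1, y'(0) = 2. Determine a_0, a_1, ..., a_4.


Ansatz: y(x) = sum_{n>=0} a_n x^n, so y'(x) = sum_{n>=1} n a_n x^(n-1) and y''(x) = sum_{n>=2} n(n-1) a_n x^(n-2).
Substitute into P(x) y'' + Q(x) y' + R(x) y = 0 with P(x) = 1, Q(x) = 3x, R(x) = -6, and match powers of x.
Initial conditions: a_0 = -1, a_1 = 2.
Setting the coefficient of each power of x to zero and solving order by order (substituting the coefficients already found):
  x^0: 2 a_2 - 6 a_0 = 0  ->  2 a_2 = 6 a_0 = -6  ->  a_2 = -3
  x^1: 6 a_3 - 3 a_1 = 0  ->  6 a_3 = 3 a_1 = 6  ->  a_3 = 1
  x^2: 12 a_4 = 0  ->  a_4 = 0
Truncated series: y(x) = -1 + 2 x - 3 x^2 + x^3 + O(x^5).

a_0 = -1; a_1 = 2; a_2 = -3; a_3 = 1; a_4 = 0


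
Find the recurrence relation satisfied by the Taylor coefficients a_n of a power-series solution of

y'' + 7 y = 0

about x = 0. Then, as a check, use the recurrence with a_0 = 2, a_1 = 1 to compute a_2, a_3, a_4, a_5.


Substitute y = sum_n a_n x^n into y'' + (const) y = 0.
y''(x) = sum_{n>=0} (n+2)(n+1) a_{n+2} x^n.
The ODE becomes sum_n [(n+2)(n+1) a_{n+2} + 7 a_n] x^n = 0.
Setting each coefficient to zero gives the recurrence:
  (n+2)(n+1) a_{n+2} + 7 a_n = 0,
  a_{n+2} = -7 / ((n+1)(n+2)) a_n.

Check with a_0 = 2, a_1 = 1 (apply the recurrence for n = 0, 1, 2, 3): a_0 = 2, a_1 = 1, a_2 = -7, a_3 = -7/6, a_4 = 49/12, a_5 = 49/120.

a_{n+2} = -7/((n+1)(n+2)) * a_n; check: a_0 = 2, a_1 = 1, a_2 = -7, a_3 = -7/6, a_4 = 49/12, a_5 = 49/120


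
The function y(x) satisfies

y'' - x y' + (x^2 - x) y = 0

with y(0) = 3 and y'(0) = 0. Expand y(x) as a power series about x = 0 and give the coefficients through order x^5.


Ansatz: y(x) = sum_{n>=0} a_n x^n, so y'(x) = sum_{n>=1} n a_n x^(n-1) and y''(x) = sum_{n>=2} n(n-1) a_n x^(n-2).
Substitute into P(x) y'' + Q(x) y' + R(x) y = 0 with P(x) = 1, Q(x) = -x, R(x) = x^2 - x, and match powers of x.
Initial conditions: a_0 = 3, a_1 = 0.
Setting the coefficient of each power of x to zero and solving order by order (substituting the coefficients already found):
  x^0: 2 a_2 = 0  ->  a_2 = 0
  x^1: 6 a_3 - a_1 - a_0 = 0  ->  6 a_3 = a_1 + a_0 = 3  ->  a_3 = 1/2
  x^2: 12 a_4 - 2 a_2 - a_1 + a_0 = 0  ->  12 a_4 = 2 a_2 + a_1 - a_0 = -3  ->  a_4 = -1/4
  x^3: 20 a_5 - 3 a_3 - a_2 + a_1 = 0  ->  20 a_5 = 3 a_3 + a_2 - a_1 = 3/2  ->  a_5 = 3/40
Truncated series: y(x) = 3 + (1/2) x^3 - (1/4) x^4 + (3/40) x^5 + O(x^6).

a_0 = 3; a_1 = 0; a_2 = 0; a_3 = 1/2; a_4 = -1/4; a_5 = 3/40


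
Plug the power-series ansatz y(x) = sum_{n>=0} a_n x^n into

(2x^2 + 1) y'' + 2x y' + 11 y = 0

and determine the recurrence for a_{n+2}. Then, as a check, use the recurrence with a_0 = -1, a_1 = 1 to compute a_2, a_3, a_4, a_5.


Substitute y = sum_n a_n x^n.
(1 + 2 x^2) y'' contributes (n+2)(n+1) a_{n+2} + 2 n(n-1) a_n at x^n.
2 x y'(x) contributes 2 n a_n at x^n.
11 y(x) contributes 11 a_n at x^n.
Matching x^n: (n+2)(n+1) a_{n+2} + (2 n(n-1) + 2 n + 11) a_n = 0.
Thus a_{n+2} = (-2 n(n-1) - 2 n - 11) / ((n+1)(n+2)) * a_n.

Check with a_0 = -1, a_1 = 1 (apply the recurrence for n = 0, 1, 2, 3): a_0 = -1, a_1 = 1, a_2 = 11/2, a_3 = -13/6, a_4 = -209/24, a_5 = 377/120.

a_(n+2) = (-2 n(n-1) - 2 n - 11) / ((n+1)(n+2)) * a_n; check: a_0 = -1, a_1 = 1, a_2 = 11/2, a_3 = -13/6, a_4 = -209/24, a_5 = 377/120


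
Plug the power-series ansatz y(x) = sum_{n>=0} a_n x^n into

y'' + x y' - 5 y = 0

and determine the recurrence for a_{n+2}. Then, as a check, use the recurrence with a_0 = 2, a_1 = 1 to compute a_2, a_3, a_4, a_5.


Substitute y = sum_n a_n x^n.
y''(x) has coefficient (n+2)(n+1) a_{n+2} at x^n;
x y'(x) has coefficient n a_n at x^n (shift);
-5 y(x) has coefficient -5 a_n at x^n.
Matching x^n: (n+2)(n+1) a_{n+2} + (n - 5) a_n = 0.
Thus a_{n+2} = (-n + 5) / ((n+1)(n+2)) * a_n.

Check with a_0 = 2, a_1 = 1 (apply the recurrence for n = 0, 1, 2, 3): a_0 = 2, a_1 = 1, a_2 = 5, a_3 = 2/3, a_4 = 5/4, a_5 = 1/15.

a_(n+2) = (-n + 5) / ((n+1)(n+2)) * a_n; check: a_0 = 2, a_1 = 1, a_2 = 5, a_3 = 2/3, a_4 = 5/4, a_5 = 1/15


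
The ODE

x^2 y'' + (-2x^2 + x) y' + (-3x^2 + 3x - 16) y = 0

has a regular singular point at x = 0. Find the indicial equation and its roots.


Divide by x^2 to reach normal form y'' + P_1(x) y' + P_2(x) y = 0 with P_1(x) = -2 + 1/x and P_2(x) = -3 + 3/x - 16/x^2.
x = 0 is a singular point because the y'-coefficient -2 + 1/x has a pole at x = 0 and the y-coefficient -3 + 3/x - 16/x^2 has a pole at x = 0.
It is a regular singular point because x P_1(x) = p(x) = 1 - 2x and x^2 P_2(x) = q(x) = -3x^2 + 3x - 16 are polynomials, hence analytic at x = 0.
p(0) = 1,  q(0) = -16.
Indicial equation: r(r-1) + p(0) r + q(0) = 0, i.e. r^2 + (p(0) - 1) r + q(0) = 0, i.e. r^2 - 16 = 0.
Discriminant: (0)^2 - 4(-16) = 64, so r = (0 ± 8)/2.
Solving: r_1 = 4, r_2 = -4.

indicial: r^2 - 16 = 0; roots r_1 = 4, r_2 = -4


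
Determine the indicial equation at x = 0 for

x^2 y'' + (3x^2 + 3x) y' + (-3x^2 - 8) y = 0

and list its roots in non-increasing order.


Divide by x^2 to reach normal form y'' + P_1(x) y' + P_2(x) y = 0 with P_1(x) = 3 + 3/x and P_2(x) = -3 - 8/x^2.
x = 0 is a singular point because the y'-coefficient 3 + 3/x has a pole at x = 0 and the y-coefficient -3 - 8/x^2 has a pole at x = 0.
It is a regular singular point because x P_1(x) = p(x) = 3x + 3 and x^2 P_2(x) = q(x) = -3x^2 - 8 are polynomials, hence analytic at x = 0.
p(0) = 3,  q(0) = -8.
Indicial equation: r(r-1) + p(0) r + q(0) = 0, i.e. r^2 + (p(0) - 1) r + q(0) = 0, i.e. r^2 + 2 r - 8 = 0.
Discriminant: (2)^2 - 4(-8) = 36, so r = (-2 ± 6)/2.
Solving: r_1 = 2, r_2 = -4.

indicial: r^2 + 2 r - 8 = 0; roots r_1 = 2, r_2 = -4


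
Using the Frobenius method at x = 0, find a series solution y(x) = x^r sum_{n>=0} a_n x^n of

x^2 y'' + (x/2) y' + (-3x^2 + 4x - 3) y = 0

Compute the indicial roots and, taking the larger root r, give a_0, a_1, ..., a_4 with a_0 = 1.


Write in Frobenius form y'' + (p(x)/x) y' + (q(x)/x^2) y = 0:
  p(x) = 1/2,  q(x) = -3x^2 + 4x - 3.
Indicial equation: r(r-1) + (1/2) r + (-3) = 0 -> roots r_1 = 2, r_2 = -3/2.
Take r = r_1 = 2. Let y(x) = x^r sum_{n>=0} a_n x^n with a_0 = 1.
Substitute y = x^r sum a_n x^n and match x^{r+n}. The recurrence is
  D(n) a_n + 4 a_{n-1} - 3 a_{n-2} = 0,  where D(n) = (r+n)(r+n-1) + (1/2)(r+n) + (-3).
  a_n = [-4 a_{n-1} + 3 a_{n-2}] / D(n).
Since the indicial polynomial factors as (r - r_1)(r - r_2), D(n) = (r_1 + n - r_1)(r_1 + n - r_2) = n(n + 7/2).
Evaluating step by step (a_0 = 1):
  n = 1: D(1) = 1(1 + 7/2) = 9/2; numerator = -4(1) = -4; a_1 = (-4)/(9/2) = -8/9
  n = 2: D(2) = 2(2 + 7/2) = 11; numerator = -4(-8/9) + 3(1) = 59/9; a_2 = (59/9)/(11) = 59/99
  n = 3: D(3) = 3(3 + 7/2) = 39/2; numerator = -4(59/99) + 3(-8/9) = -500/99; a_3 = (-500/99)/(39/2) = -1000/3861
  n = 4: D(4) = 4(4 + 7/2) = 30; numerator = -4(-1000/3861) + 3(59/99) = 10903/3861; a_4 = (10903/3861)/(30) = 10903/115830

r = 2; a_0 = 1; a_1 = -8/9; a_2 = 59/99; a_3 = -1000/3861; a_4 = 10903/115830


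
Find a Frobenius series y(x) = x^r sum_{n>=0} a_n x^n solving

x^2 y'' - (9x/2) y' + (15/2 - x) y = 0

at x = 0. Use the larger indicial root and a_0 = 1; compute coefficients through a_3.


Write in Frobenius form y'' + (p(x)/x) y' + (q(x)/x^2) y = 0:
  p(x) = -9/2,  q(x) = 15/2 - x.
Indicial equation: r(r-1) + (-9/2) r + (15/2) = 0 -> roots r_1 = 3, r_2 = 5/2.
Take r = r_1 = 3. Let y(x) = x^r sum_{n>=0} a_n x^n with a_0 = 1.
Substitute y = x^r sum a_n x^n and match x^{r+n}. The recurrence is
  D(n) a_n - 1 a_{n-1} = 0,  where D(n) = (r+n)(r+n-1) + (-9/2)(r+n) + (15/2).
  a_n = 1 / D(n) * a_{n-1}.
Since the indicial polynomial factors as (r - r_1)(r - r_2), D(n) = (r_1 + n - r_1)(r_1 + n - r_2) = n(n + 1/2).
Evaluating step by step (a_0 = 1):
  n = 1: D(1) = 1(1 + 1/2) = 3/2; numerator = 1(1) = 1; a_1 = (1)/(3/2) = 2/3
  n = 2: D(2) = 2(2 + 1/2) = 5; numerator = 1(2/3) = 2/3; a_2 = (2/3)/(5) = 2/15
  n = 3: D(3) = 3(3 + 1/2) = 21/2; numerator = 1(2/15) = 2/15; a_3 = (2/15)/(21/2) = 4/315

r = 3; a_0 = 1; a_1 = 2/3; a_2 = 2/15; a_3 = 4/315


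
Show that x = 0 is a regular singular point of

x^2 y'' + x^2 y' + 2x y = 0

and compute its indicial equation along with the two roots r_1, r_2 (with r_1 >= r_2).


Divide by x^2 to reach normal form y'' + P_1(x) y' + P_2(x) y = 0 with P_1(x) = 1 and P_2(x) = 2/x.
x = 0 is a singular point because the y-coefficient 2/x has a pole at x = 0.
It is a regular singular point because x P_1(x) = p(x) = x and x^2 P_2(x) = q(x) = 2x are polynomials, hence analytic at x = 0.
p(0) = 0,  q(0) = 0.
Indicial equation: r(r-1) + p(0) r + q(0) = 0, i.e. r^2 + (p(0) - 1) r + q(0) = 0, i.e. r^2 - 1 r = 0.
Discriminant: (-1)^2 - 4(0) = 1, so r = (1 ± 1)/2.
Solving: r_1 = 1, r_2 = 0.

indicial: r^2 - 1 r = 0; roots r_1 = 1, r_2 = 0


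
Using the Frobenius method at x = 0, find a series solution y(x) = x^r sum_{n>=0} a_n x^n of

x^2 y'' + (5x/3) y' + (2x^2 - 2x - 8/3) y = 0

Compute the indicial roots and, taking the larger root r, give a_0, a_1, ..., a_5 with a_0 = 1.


Write in Frobenius form y'' + (p(x)/x) y' + (q(x)/x^2) y = 0:
  p(x) = 5/3,  q(x) = 2x^2 - 2x - 8/3.
Indicial equation: r(r-1) + (5/3) r + (-8/3) = 0 -> roots r_1 = 4/3, r_2 = -2.
Take r = r_1 = 4/3. Let y(x) = x^r sum_{n>=0} a_n x^n with a_0 = 1.
Substitute y = x^r sum a_n x^n and match x^{r+n}. The recurrence is
  D(n) a_n - 2 a_{n-1} + 2 a_{n-2} = 0,  where D(n) = (r+n)(r+n-1) + (5/3)(r+n) + (-8/3).
  a_n = [2 a_{n-1} - 2 a_{n-2}] / D(n).
Since the indicial polynomial factors as (r - r_1)(r - r_2), D(n) = (r_1 + n - r_1)(r_1 + n - r_2) = n(n + 10/3).
Evaluating step by step (a_0 = 1):
  n = 1: D(1) = 1(1 + 10/3) = 13/3; numerator = 2(1) = 2; a_1 = (2)/(13/3) = 6/13
  n = 2: D(2) = 2(2 + 10/3) = 32/3; numerator = 2(6/13) - 2(1) = -14/13; a_2 = (-14/13)/(32/3) = -21/208
  n = 3: D(3) = 3(3 + 10/3) = 19; numerator = 2(-21/208) - 2(6/13) = -9/8; a_3 = (-9/8)/(19) = -9/152
  n = 4: D(4) = 4(4 + 10/3) = 88/3; numerator = 2(-9/152) - 2(-21/208) = 165/1976; a_4 = (165/1976)/(88/3) = 45/15808
  n = 5: D(5) = 5(5 + 10/3) = 125/3; numerator = 2(45/15808) - 2(-9/152) = 981/7904; a_5 = (981/7904)/(125/3) = 2943/988000

r = 4/3; a_0 = 1; a_1 = 6/13; a_2 = -21/208; a_3 = -9/152; a_4 = 45/15808; a_5 = 2943/988000


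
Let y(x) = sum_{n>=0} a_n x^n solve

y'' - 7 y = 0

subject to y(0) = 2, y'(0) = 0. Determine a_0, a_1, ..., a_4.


Ansatz: y(x) = sum_{n>=0} a_n x^n, so y'(x) = sum_{n>=1} n a_n x^(n-1) and y''(x) = sum_{n>=2} n(n-1) a_n x^(n-2).
Substitute into P(x) y'' + Q(x) y' + R(x) y = 0 with P(x) = 1, Q(x) = 0, R(x) = -7, and match powers of x.
Initial conditions: a_0 = 2, a_1 = 0.
Setting the coefficient of each power of x to zero and solving order by order (substituting the coefficients already found):
  x^0: 2 a_2 - 7 a_0 = 0  ->  2 a_2 = 7 a_0 = 14  ->  a_2 = 7
  x^1: 6 a_3 - 7 a_1 = 0  ->  6 a_3 = 7 a_1 = 0  ->  a_3 = 0
  x^2: 12 a_4 - 7 a_2 = 0  ->  12 a_4 = 7 a_2 = 49  ->  a_4 = 49/12
Truncated series: y(x) = 2 + 7 x^2 + (49/12) x^4 + O(x^5).

a_0 = 2; a_1 = 0; a_2 = 7; a_3 = 0; a_4 = 49/12


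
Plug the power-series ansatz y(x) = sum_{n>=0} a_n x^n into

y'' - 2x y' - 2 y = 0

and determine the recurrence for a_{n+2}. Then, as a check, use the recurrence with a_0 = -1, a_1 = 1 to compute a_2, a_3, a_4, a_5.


Substitute y = sum_n a_n x^n.
y''(x) has coefficient (n+2)(n+1) a_{n+2} at x^n;
-2 x y'(x) has coefficient -2 n a_n at x^n (shift);
-2 y(x) has coefficient -2 a_n at x^n.
Matching x^n: (n+2)(n+1) a_{n+2} + (-2n - 2) a_n = 0.
Thus a_{n+2} = (2n + 2) / ((n+1)(n+2)) * a_n.

Check with a_0 = -1, a_1 = 1 (apply the recurrence for n = 0, 1, 2, 3): a_0 = -1, a_1 = 1, a_2 = -1, a_3 = 2/3, a_4 = -1/2, a_5 = 4/15.

a_(n+2) = (2n + 2) / ((n+1)(n+2)) * a_n; check: a_0 = -1, a_1 = 1, a_2 = -1, a_3 = 2/3, a_4 = -1/2, a_5 = 4/15


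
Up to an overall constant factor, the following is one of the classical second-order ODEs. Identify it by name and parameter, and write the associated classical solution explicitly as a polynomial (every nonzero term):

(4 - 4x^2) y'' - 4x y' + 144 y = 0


All three coefficients share the factor 4; dividing through by 4 gives  (1 - x^2) y'' - x y' + 36 y = 0.
This matches the Chebyshev equation (1 - x^2) y'' - x y' + n^2 y = 0 (note the -x y' term, not -2x y') with n^2 = 36, so n = 6; the polynomial solution is T_6(x).
With y = sum_k a_k x^k, matching x^k gives (k+2)(k+1) a_{k+2} = (k^2 - n^2) a_k = (k - 6)(k + 6) a_k. The right side vanishes at k = 6, so the series with the parity of 6 terminates at degree 6.
Standard normalization: leading coefficient of T_n is 2^(n-1), so a_6 = 2^5 = 32. Work downward with a_k = (k+1)(k+2) a_{k+2} / ((k - 6)(k + 6)):
  a_4 = (5)(6)(32) / ((4 - 6)(4 + 6)) = 960/(-20) = -48
  a_2 = (3)(4)(-48) / ((2 - 6)(2 + 6)) = -576/(-32) = 18
  a_0 = (1)(2)(18) / ((0 - 6)(0 + 6)) = 36/(-36) = -1
Hence T_6(x) = 32 x^6 - 48 x^4 + 18 x^2 - 1.

T_6(x); series = 32 x^6 - 48 x^4 + 18 x^2 - 1


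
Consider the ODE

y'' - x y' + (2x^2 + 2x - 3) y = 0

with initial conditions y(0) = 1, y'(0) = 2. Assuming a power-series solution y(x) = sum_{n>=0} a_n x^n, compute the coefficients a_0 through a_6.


Ansatz: y(x) = sum_{n>=0} a_n x^n, so y'(x) = sum_{n>=1} n a_n x^(n-1) and y''(x) = sum_{n>=2} n(n-1) a_n x^(n-2).
Substitute into P(x) y'' + Q(x) y' + R(x) y = 0 with P(x) = 1, Q(x) = -x, R(x) = 2x^2 + 2x - 3, and match powers of x.
Initial conditions: a_0 = 1, a_1 = 2.
Setting the coefficient of each power of x to zero and solving order by order (substituting the coefficients already found):
  x^0: 2 a_2 - 3 a_0 = 0  ->  2 a_2 = 3 a_0 = 3  ->  a_2 = 3/2
  x^1: 6 a_3 - 4 a_1 + 2 a_0 = 0  ->  6 a_3 = 4 a_1 - 2 a_0 = 6  ->  a_3 = 1
  x^2: 12 a_4 - 5 a_2 + 2 a_1 + 2 a_0 = 0  ->  12 a_4 = 5 a_2 - 2 a_1 - 2 a_0 = 3/2  ->  a_4 = 1/8
  x^3: 20 a_5 - 6 a_3 + 2 a_2 + 2 a_1 = 0  ->  20 a_5 = 6 a_3 - 2 a_2 - 2 a_1 = -1  ->  a_5 = -1/20
  x^4: 30 a_6 - 7 a_4 + 2 a_3 + 2 a_2 = 0  ->  30 a_6 = 7 a_4 - 2 a_3 - 2 a_2 = -33/8  ->  a_6 = -11/80
Truncated series: y(x) = 1 + 2 x + (3/2) x^2 + x^3 + (1/8) x^4 - (1/20) x^5 - (11/80) x^6 + O(x^7).

a_0 = 1; a_1 = 2; a_2 = 3/2; a_3 = 1; a_4 = 1/8; a_5 = -1/20; a_6 = -11/80


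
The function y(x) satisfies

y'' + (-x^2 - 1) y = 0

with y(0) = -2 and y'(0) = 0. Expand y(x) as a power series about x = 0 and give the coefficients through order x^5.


Ansatz: y(x) = sum_{n>=0} a_n x^n, so y'(x) = sum_{n>=1} n a_n x^(n-1) and y''(x) = sum_{n>=2} n(n-1) a_n x^(n-2).
Substitute into P(x) y'' + Q(x) y' + R(x) y = 0 with P(x) = 1, Q(x) = 0, R(x) = -x^2 - 1, and match powers of x.
Initial conditions: a_0 = -2, a_1 = 0.
Setting the coefficient of each power of x to zero and solving order by order (substituting the coefficients already found):
  x^0: 2 a_2 - a_0 = 0  ->  2 a_2 = a_0 = -2  ->  a_2 = -1
  x^1: 6 a_3 - a_1 = 0  ->  6 a_3 = a_1 = 0  ->  a_3 = 0
  x^2: 12 a_4 - a_2 - a_0 = 0  ->  12 a_4 = a_2 + a_0 = -3  ->  a_4 = -1/4
  x^3: 20 a_5 - a_3 - a_1 = 0  ->  20 a_5 = a_3 + a_1 = 0  ->  a_5 = 0
Truncated series: y(x) = -2 - x^2 - (1/4) x^4 + O(x^6).

a_0 = -2; a_1 = 0; a_2 = -1; a_3 = 0; a_4 = -1/4; a_5 = 0


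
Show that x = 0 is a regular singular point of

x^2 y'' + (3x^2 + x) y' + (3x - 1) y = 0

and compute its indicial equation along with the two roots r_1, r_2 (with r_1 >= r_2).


Divide by x^2 to reach normal form y'' + P_1(x) y' + P_2(x) y = 0 with P_1(x) = 3 + 1/x and P_2(x) = 3/x - 1/x^2.
x = 0 is a singular point because the y'-coefficient 3 + 1/x has a pole at x = 0 and the y-coefficient 3/x - 1/x^2 has a pole at x = 0.
It is a regular singular point because x P_1(x) = p(x) = 3x + 1 and x^2 P_2(x) = q(x) = 3x - 1 are polynomials, hence analytic at x = 0.
p(0) = 1,  q(0) = -1.
Indicial equation: r(r-1) + p(0) r + q(0) = 0, i.e. r^2 + (p(0) - 1) r + q(0) = 0, i.e. r^2 - 1 = 0.
Discriminant: (0)^2 - 4(-1) = 4, so r = (0 ± 2)/2.
Solving: r_1 = 1, r_2 = -1.

indicial: r^2 - 1 = 0; roots r_1 = 1, r_2 = -1


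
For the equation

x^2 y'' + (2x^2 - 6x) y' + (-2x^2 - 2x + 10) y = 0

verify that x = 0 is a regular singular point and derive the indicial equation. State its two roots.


Divide by x^2 to reach normal form y'' + P_1(x) y' + P_2(x) y = 0 with P_1(x) = 2 - 6/x and P_2(x) = -2 - 2/x + 10/x^2.
x = 0 is a singular point because the y'-coefficient 2 - 6/x has a pole at x = 0 and the y-coefficient -2 - 2/x + 10/x^2 has a pole at x = 0.
It is a regular singular point because x P_1(x) = p(x) = 2x - 6 and x^2 P_2(x) = q(x) = -2x^2 - 2x + 10 are polynomials, hence analytic at x = 0.
p(0) = -6,  q(0) = 10.
Indicial equation: r(r-1) + p(0) r + q(0) = 0, i.e. r^2 + (p(0) - 1) r + q(0) = 0, i.e. r^2 - 7 r + 10 = 0.
Discriminant: (-7)^2 - 4(10) = 9, so r = (7 ± 3)/2.
Solving: r_1 = 5, r_2 = 2.

indicial: r^2 - 7 r + 10 = 0; roots r_1 = 5, r_2 = 2


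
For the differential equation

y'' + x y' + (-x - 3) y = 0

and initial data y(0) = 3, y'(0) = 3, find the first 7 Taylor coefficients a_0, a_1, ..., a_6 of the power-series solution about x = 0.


Ansatz: y(x) = sum_{n>=0} a_n x^n, so y'(x) = sum_{n>=1} n a_n x^(n-1) and y''(x) = sum_{n>=2} n(n-1) a_n x^(n-2).
Substitute into P(x) y'' + Q(x) y' + R(x) y = 0 with P(x) = 1, Q(x) = x, R(x) = -x - 3, and match powers of x.
Initial conditions: a_0 = 3, a_1 = 3.
Setting the coefficient of each power of x to zero and solving order by order (substituting the coefficients already found):
  x^0: 2 a_2 - 3 a_0 = 0  ->  2 a_2 = 3 a_0 = 9  ->  a_2 = 9/2
  x^1: 6 a_3 - 2 a_1 - a_0 = 0  ->  6 a_3 = 2 a_1 + a_0 = 9  ->  a_3 = 3/2
  x^2: 12 a_4 - a_2 - a_1 = 0  ->  12 a_4 = a_2 + a_1 = 15/2  ->  a_4 = 5/8
  x^3: 20 a_5 - a_2 = 0  ->  20 a_5 = a_2 = 9/2  ->  a_5 = 9/40
  x^4: 30 a_6 + a_4 - a_3 = 0  ->  30 a_6 = -a_4 + a_3 = 7/8  ->  a_6 = 7/240
Truncated series: y(x) = 3 + 3 x + (9/2) x^2 + (3/2) x^3 + (5/8) x^4 + (9/40) x^5 + (7/240) x^6 + O(x^7).

a_0 = 3; a_1 = 3; a_2 = 9/2; a_3 = 3/2; a_4 = 5/8; a_5 = 9/40; a_6 = 7/240


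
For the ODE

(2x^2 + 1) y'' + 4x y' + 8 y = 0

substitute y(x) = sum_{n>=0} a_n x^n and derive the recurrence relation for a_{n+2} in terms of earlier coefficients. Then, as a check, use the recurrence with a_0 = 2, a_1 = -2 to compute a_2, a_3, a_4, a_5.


Substitute y = sum_n a_n x^n.
(1 + 2 x^2) y'' contributes (n+2)(n+1) a_{n+2} + 2 n(n-1) a_n at x^n.
4 x y'(x) contributes 4 n a_n at x^n.
8 y(x) contributes 8 a_n at x^n.
Matching x^n: (n+2)(n+1) a_{n+2} + (2 n(n-1) + 4 n + 8) a_n = 0.
Thus a_{n+2} = (-2 n(n-1) - 4 n - 8) / ((n+1)(n+2)) * a_n.

Check with a_0 = 2, a_1 = -2 (apply the recurrence for n = 0, 1, 2, 3): a_0 = 2, a_1 = -2, a_2 = -8, a_3 = 4, a_4 = 40/3, a_5 = -32/5.

a_(n+2) = (-2 n(n-1) - 4 n - 8) / ((n+1)(n+2)) * a_n; check: a_0 = 2, a_1 = -2, a_2 = -8, a_3 = 4, a_4 = 40/3, a_5 = -32/5


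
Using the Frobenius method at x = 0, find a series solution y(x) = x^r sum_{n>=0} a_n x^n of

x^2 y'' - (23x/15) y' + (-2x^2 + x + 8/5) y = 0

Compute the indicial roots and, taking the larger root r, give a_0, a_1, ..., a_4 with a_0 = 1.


Write in Frobenius form y'' + (p(x)/x) y' + (q(x)/x^2) y = 0:
  p(x) = -23/15,  q(x) = -2x^2 + x + 8/5.
Indicial equation: r(r-1) + (-23/15) r + (8/5) = 0 -> roots r_1 = 4/3, r_2 = 6/5.
Take r = r_1 = 4/3. Let y(x) = x^r sum_{n>=0} a_n x^n with a_0 = 1.
Substitute y = x^r sum a_n x^n and match x^{r+n}. The recurrence is
  D(n) a_n + 1 a_{n-1} - 2 a_{n-2} = 0,  where D(n) = (r+n)(r+n-1) + (-23/15)(r+n) + (8/5).
  a_n = [-1 a_{n-1} + 2 a_{n-2}] / D(n).
Since the indicial polynomial factors as (r - r_1)(r - r_2), D(n) = (r_1 + n - r_1)(r_1 + n - r_2) = n(n + 2/15).
Evaluating step by step (a_0 = 1):
  n = 1: D(1) = 1(1 + 2/15) = 17/15; numerator = -1(1) = -1; a_1 = (-1)/(17/15) = -15/17
  n = 2: D(2) = 2(2 + 2/15) = 64/15; numerator = -1(-15/17) + 2(1) = 49/17; a_2 = (49/17)/(64/15) = 735/1088
  n = 3: D(3) = 3(3 + 2/15) = 47/5; numerator = -1(735/1088) + 2(-15/17) = -2655/1088; a_3 = (-2655/1088)/(47/5) = -13275/51136
  n = 4: D(4) = 4(4 + 2/15) = 248/15; numerator = -1(-13275/51136) + 2(735/1088) = 4845/3008; a_4 = (4845/3008)/(248/15) = 72675/745984

r = 4/3; a_0 = 1; a_1 = -15/17; a_2 = 735/1088; a_3 = -13275/51136; a_4 = 72675/745984


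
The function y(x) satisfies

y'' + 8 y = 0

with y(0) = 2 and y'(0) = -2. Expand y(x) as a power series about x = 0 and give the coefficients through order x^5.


Ansatz: y(x) = sum_{n>=0} a_n x^n, so y'(x) = sum_{n>=1} n a_n x^(n-1) and y''(x) = sum_{n>=2} n(n-1) a_n x^(n-2).
Substitute into P(x) y'' + Q(x) y' + R(x) y = 0 with P(x) = 1, Q(x) = 0, R(x) = 8, and match powers of x.
Initial conditions: a_0 = 2, a_1 = -2.
Setting the coefficient of each power of x to zero and solving order by order (substituting the coefficients already found):
  x^0: 2 a_2 + 8 a_0 = 0  ->  2 a_2 = -8 a_0 = -16  ->  a_2 = -8
  x^1: 6 a_3 + 8 a_1 = 0  ->  6 a_3 = -8 a_1 = 16  ->  a_3 = 8/3
  x^2: 12 a_4 + 8 a_2 = 0  ->  12 a_4 = -8 a_2 = 64  ->  a_4 = 16/3
  x^3: 20 a_5 + 8 a_3 = 0  ->  20 a_5 = -8 a_3 = -64/3  ->  a_5 = -16/15
Truncated series: y(x) = 2 - 2 x - 8 x^2 + (8/3) x^3 + (16/3) x^4 - (16/15) x^5 + O(x^6).

a_0 = 2; a_1 = -2; a_2 = -8; a_3 = 8/3; a_4 = 16/3; a_5 = -16/15
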